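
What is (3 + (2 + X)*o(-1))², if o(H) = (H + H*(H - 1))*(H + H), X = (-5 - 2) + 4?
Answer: 25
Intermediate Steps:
X = -3 (X = -7 + 4 = -3)
o(H) = 2*H*(H + H*(-1 + H)) (o(H) = (H + H*(-1 + H))*(2*H) = 2*H*(H + H*(-1 + H)))
(3 + (2 + X)*o(-1))² = (3 + (2 - 3)*(2*(-1)³))² = (3 - 2*(-1))² = (3 - 1*(-2))² = (3 + 2)² = 5² = 25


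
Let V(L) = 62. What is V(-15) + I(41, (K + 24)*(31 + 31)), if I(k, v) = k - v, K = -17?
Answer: -331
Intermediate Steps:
V(-15) + I(41, (K + 24)*(31 + 31)) = 62 + (41 - (-17 + 24)*(31 + 31)) = 62 + (41 - 7*62) = 62 + (41 - 1*434) = 62 + (41 - 434) = 62 - 393 = -331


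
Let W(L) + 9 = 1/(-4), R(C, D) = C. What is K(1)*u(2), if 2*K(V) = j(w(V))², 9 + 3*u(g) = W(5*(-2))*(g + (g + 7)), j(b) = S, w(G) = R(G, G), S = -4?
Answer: -886/3 ≈ -295.33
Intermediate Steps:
w(G) = G
W(L) = -37/4 (W(L) = -9 + 1/(-4) = -9 - ¼ = -37/4)
j(b) = -4
u(g) = -295/12 - 37*g/6 (u(g) = -3 + (-37*(g + (g + 7))/4)/3 = -3 + (-37*(g + (7 + g))/4)/3 = -3 + (-37*(7 + 2*g)/4)/3 = -3 + (-259/4 - 37*g/2)/3 = -3 + (-259/12 - 37*g/6) = -295/12 - 37*g/6)
K(V) = 8 (K(V) = (½)*(-4)² = (½)*16 = 8)
K(1)*u(2) = 8*(-295/12 - 37/6*2) = 8*(-295/12 - 37/3) = 8*(-443/12) = -886/3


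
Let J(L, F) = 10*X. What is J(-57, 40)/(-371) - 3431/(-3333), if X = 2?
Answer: 1206241/1236543 ≈ 0.97549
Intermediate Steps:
J(L, F) = 20 (J(L, F) = 10*2 = 20)
J(-57, 40)/(-371) - 3431/(-3333) = 20/(-371) - 3431/(-3333) = 20*(-1/371) - 3431*(-1/3333) = -20/371 + 3431/3333 = 1206241/1236543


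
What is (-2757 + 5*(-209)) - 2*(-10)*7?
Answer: -3662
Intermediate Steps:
(-2757 + 5*(-209)) - 2*(-10)*7 = (-2757 - 1045) + 20*7 = -3802 + 140 = -3662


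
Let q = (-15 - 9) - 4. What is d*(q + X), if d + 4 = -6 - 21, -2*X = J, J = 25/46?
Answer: 80631/92 ≈ 876.42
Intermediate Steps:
q = -28 (q = -24 - 4 = -28)
J = 25/46 (J = 25*(1/46) = 25/46 ≈ 0.54348)
X = -25/92 (X = -½*25/46 = -25/92 ≈ -0.27174)
d = -31 (d = -4 + (-6 - 21) = -4 - 27 = -31)
d*(q + X) = -31*(-28 - 25/92) = -31*(-2601/92) = 80631/92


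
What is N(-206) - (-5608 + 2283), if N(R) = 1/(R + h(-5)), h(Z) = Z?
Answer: 701574/211 ≈ 3325.0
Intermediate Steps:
N(R) = 1/(-5 + R) (N(R) = 1/(R - 5) = 1/(-5 + R))
N(-206) - (-5608 + 2283) = 1/(-5 - 206) - (-5608 + 2283) = 1/(-211) - 1*(-3325) = -1/211 + 3325 = 701574/211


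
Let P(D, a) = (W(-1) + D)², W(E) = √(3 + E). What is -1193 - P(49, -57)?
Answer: -3596 - 98*√2 ≈ -3734.6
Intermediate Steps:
P(D, a) = (D + √2)² (P(D, a) = (√(3 - 1) + D)² = (√2 + D)² = (D + √2)²)
-1193 - P(49, -57) = -1193 - (49 + √2)²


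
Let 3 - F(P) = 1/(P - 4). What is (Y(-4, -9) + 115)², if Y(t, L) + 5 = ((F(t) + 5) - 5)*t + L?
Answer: 31329/4 ≈ 7832.3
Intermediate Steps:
F(P) = 3 - 1/(-4 + P) (F(P) = 3 - 1/(P - 4) = 3 - 1/(-4 + P))
Y(t, L) = -5 + L + t*(-13 + 3*t)/(-4 + t) (Y(t, L) = -5 + ((((-13 + 3*t)/(-4 + t) + 5) - 5)*t + L) = -5 + (((5 + (-13 + 3*t)/(-4 + t)) - 5)*t + L) = -5 + (((-13 + 3*t)/(-4 + t))*t + L) = -5 + (t*(-13 + 3*t)/(-4 + t) + L) = -5 + (L + t*(-13 + 3*t)/(-4 + t)) = -5 + L + t*(-13 + 3*t)/(-4 + t))
(Y(-4, -9) + 115)² = ((-4*(-13 + 3*(-4)) + (-5 - 9)*(-4 - 4))/(-4 - 4) + 115)² = ((-4*(-13 - 12) - 14*(-8))/(-8) + 115)² = (-(-4*(-25) + 112)/8 + 115)² = (-(100 + 112)/8 + 115)² = (-⅛*212 + 115)² = (-53/2 + 115)² = (177/2)² = 31329/4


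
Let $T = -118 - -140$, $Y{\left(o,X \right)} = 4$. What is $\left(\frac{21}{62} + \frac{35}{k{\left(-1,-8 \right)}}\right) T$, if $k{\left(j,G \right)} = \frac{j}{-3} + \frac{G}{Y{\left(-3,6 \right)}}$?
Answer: $- \frac{14091}{31} \approx -454.55$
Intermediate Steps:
$T = 22$ ($T = -118 + 140 = 22$)
$k{\left(j,G \right)} = - \frac{j}{3} + \frac{G}{4}$ ($k{\left(j,G \right)} = \frac{j}{-3} + \frac{G}{4} = j \left(- \frac{1}{3}\right) + G \frac{1}{4} = - \frac{j}{3} + \frac{G}{4}$)
$\left(\frac{21}{62} + \frac{35}{k{\left(-1,-8 \right)}}\right) T = \left(\frac{21}{62} + \frac{35}{\left(- \frac{1}{3}\right) \left(-1\right) + \frac{1}{4} \left(-8\right)}\right) 22 = \left(21 \cdot \frac{1}{62} + \frac{35}{\frac{1}{3} - 2}\right) 22 = \left(\frac{21}{62} + \frac{35}{- \frac{5}{3}}\right) 22 = \left(\frac{21}{62} + 35 \left(- \frac{3}{5}\right)\right) 22 = \left(\frac{21}{62} - 21\right) 22 = \left(- \frac{1281}{62}\right) 22 = - \frac{14091}{31}$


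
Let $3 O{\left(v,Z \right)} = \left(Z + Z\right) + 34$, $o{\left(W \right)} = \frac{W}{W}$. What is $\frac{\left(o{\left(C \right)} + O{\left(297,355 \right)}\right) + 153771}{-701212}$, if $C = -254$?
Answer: $- \frac{38505}{175303} \approx -0.21965$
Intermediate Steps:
$o{\left(W \right)} = 1$
$O{\left(v,Z \right)} = \frac{34}{3} + \frac{2 Z}{3}$ ($O{\left(v,Z \right)} = \frac{\left(Z + Z\right) + 34}{3} = \frac{2 Z + 34}{3} = \frac{34 + 2 Z}{3} = \frac{34}{3} + \frac{2 Z}{3}$)
$\frac{\left(o{\left(C \right)} + O{\left(297,355 \right)}\right) + 153771}{-701212} = \frac{\left(1 + \left(\frac{34}{3} + \frac{2}{3} \cdot 355\right)\right) + 153771}{-701212} = \left(\left(1 + \left(\frac{34}{3} + \frac{710}{3}\right)\right) + 153771\right) \left(- \frac{1}{701212}\right) = \left(\left(1 + 248\right) + 153771\right) \left(- \frac{1}{701212}\right) = \left(249 + 153771\right) \left(- \frac{1}{701212}\right) = 154020 \left(- \frac{1}{701212}\right) = - \frac{38505}{175303}$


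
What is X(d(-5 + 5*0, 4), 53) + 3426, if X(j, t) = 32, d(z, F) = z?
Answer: 3458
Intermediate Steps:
X(d(-5 + 5*0, 4), 53) + 3426 = 32 + 3426 = 3458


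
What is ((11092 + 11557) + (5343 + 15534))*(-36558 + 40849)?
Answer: 186770066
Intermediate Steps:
((11092 + 11557) + (5343 + 15534))*(-36558 + 40849) = (22649 + 20877)*4291 = 43526*4291 = 186770066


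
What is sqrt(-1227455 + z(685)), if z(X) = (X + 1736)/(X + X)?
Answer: I*sqrt(2303806972730)/1370 ≈ 1107.9*I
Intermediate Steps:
z(X) = (1736 + X)/(2*X) (z(X) = (1736 + X)/((2*X)) = (1736 + X)*(1/(2*X)) = (1736 + X)/(2*X))
sqrt(-1227455 + z(685)) = sqrt(-1227455 + (1/2)*(1736 + 685)/685) = sqrt(-1227455 + (1/2)*(1/685)*2421) = sqrt(-1227455 + 2421/1370) = sqrt(-1681610929/1370) = I*sqrt(2303806972730)/1370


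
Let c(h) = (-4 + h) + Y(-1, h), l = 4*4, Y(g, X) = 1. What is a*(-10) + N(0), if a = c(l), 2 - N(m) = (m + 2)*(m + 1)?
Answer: -130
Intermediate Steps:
N(m) = 2 - (1 + m)*(2 + m) (N(m) = 2 - (m + 2)*(m + 1) = 2 - (2 + m)*(1 + m) = 2 - (1 + m)*(2 + m))
l = 16
c(h) = -3 + h (c(h) = (-4 + h) + 1 = -3 + h)
a = 13 (a = -3 + 16 = 13)
a*(-10) + N(0) = 13*(-10) - 1*0*(3 + 0) = -130 - 1*0*3 = -130 + 0 = -130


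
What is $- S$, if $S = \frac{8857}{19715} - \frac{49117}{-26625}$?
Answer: $- \frac{240831856}{104982375} \approx -2.294$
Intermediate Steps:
$S = \frac{240831856}{104982375}$ ($S = 8857 \cdot \frac{1}{19715} - - \frac{49117}{26625} = \frac{8857}{19715} + \frac{49117}{26625} = \frac{240831856}{104982375} \approx 2.294$)
$- S = \left(-1\right) \frac{240831856}{104982375} = - \frac{240831856}{104982375}$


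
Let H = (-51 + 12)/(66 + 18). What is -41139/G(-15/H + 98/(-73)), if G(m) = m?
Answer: -5577273/4198 ≈ -1328.6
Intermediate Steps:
H = -13/28 (H = -39/84 = -39*1/84 = -13/28 ≈ -0.46429)
-41139/G(-15/H + 98/(-73)) = -41139/(-15/(-13/28) + 98/(-73)) = -41139/(-15*(-28/13) + 98*(-1/73)) = -41139/(420/13 - 98/73) = -41139/29386/949 = -41139*949/29386 = -5577273/4198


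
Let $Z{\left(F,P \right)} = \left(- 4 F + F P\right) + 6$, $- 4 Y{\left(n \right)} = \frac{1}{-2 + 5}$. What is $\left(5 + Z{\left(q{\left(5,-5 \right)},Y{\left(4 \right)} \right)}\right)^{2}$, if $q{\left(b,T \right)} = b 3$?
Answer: $\frac{40401}{16} \approx 2525.1$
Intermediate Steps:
$q{\left(b,T \right)} = 3 b$
$Y{\left(n \right)} = - \frac{1}{12}$ ($Y{\left(n \right)} = - \frac{1}{4 \left(-2 + 5\right)} = - \frac{1}{4 \cdot 3} = \left(- \frac{1}{4}\right) \frac{1}{3} = - \frac{1}{12}$)
$Z{\left(F,P \right)} = 6 - 4 F + F P$
$\left(5 + Z{\left(q{\left(5,-5 \right)},Y{\left(4 \right)} \right)}\right)^{2} = \left(5 + \left(6 - 4 \cdot 3 \cdot 5 + 3 \cdot 5 \left(- \frac{1}{12}\right)\right)\right)^{2} = \left(5 + \left(6 - 60 + 15 \left(- \frac{1}{12}\right)\right)\right)^{2} = \left(5 - \frac{221}{4}\right)^{2} = \left(- \frac{201}{4}\right)^{2} = \frac{40401}{16}$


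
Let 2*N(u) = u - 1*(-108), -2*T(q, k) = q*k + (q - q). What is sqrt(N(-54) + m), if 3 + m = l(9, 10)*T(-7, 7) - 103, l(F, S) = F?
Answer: sqrt(566)/2 ≈ 11.895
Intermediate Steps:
T(q, k) = -k*q/2 (T(q, k) = -(q*k + (q - q))/2 = -(k*q + 0)/2 = -k*q/2)
N(u) = 54 + u/2 (N(u) = (u - 1*(-108))/2 = (u + 108)/2 = (108 + u)/2 = 54 + u/2)
m = 229/2 (m = -3 + (9*(-1/2*7*(-7)) - 103) = -3 + (9*(49/2) - 103) = -3 + (441/2 - 103) = -3 + 235/2 = 229/2 ≈ 114.50)
sqrt(N(-54) + m) = sqrt((54 + (1/2)*(-54)) + 229/2) = sqrt((54 - 27) + 229/2) = sqrt(27 + 229/2) = sqrt(283/2) = sqrt(566)/2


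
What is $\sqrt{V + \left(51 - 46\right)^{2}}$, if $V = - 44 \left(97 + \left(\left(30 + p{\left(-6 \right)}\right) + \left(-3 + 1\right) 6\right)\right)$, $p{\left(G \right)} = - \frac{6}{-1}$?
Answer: $i \sqrt{5299} \approx 72.794 i$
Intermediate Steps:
$p{\left(G \right)} = 6$ ($p{\left(G \right)} = \left(-6\right) \left(-1\right) = 6$)
$V = -5324$ ($V = - 44 \left(97 + \left(\left(30 + 6\right) + \left(-3 + 1\right) 6\right)\right) = - 44 \left(97 + \left(36 - 12\right)\right) = - 44 \left(97 + 24\right) = \left(-44\right) 121 = -5324$)
$\sqrt{V + \left(51 - 46\right)^{2}} = \sqrt{-5324 + \left(51 - 46\right)^{2}} = \sqrt{-5324 + 5^{2}} = \sqrt{-5324 + 25} = \sqrt{-5299} = i \sqrt{5299}$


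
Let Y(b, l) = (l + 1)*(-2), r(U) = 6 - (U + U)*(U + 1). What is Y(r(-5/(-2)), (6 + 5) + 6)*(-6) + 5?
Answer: 221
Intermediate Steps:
r(U) = 6 - 2*U*(1 + U)
Y(b, l) = -2 - 2*l (Y(b, l) = (1 + l)*(-2) = -2 - 2*l)
Y(r(-5/(-2)), (6 + 5) + 6)*(-6) + 5 = (-2 - 2*((6 + 5) + 6))*(-6) + 5 = (-2 - 2*(11 + 6))*(-6) + 5 = (-2 - 2*17)*(-6) + 5 = (-2 - 34)*(-6) + 5 = -36*(-6) + 5 = 216 + 5 = 221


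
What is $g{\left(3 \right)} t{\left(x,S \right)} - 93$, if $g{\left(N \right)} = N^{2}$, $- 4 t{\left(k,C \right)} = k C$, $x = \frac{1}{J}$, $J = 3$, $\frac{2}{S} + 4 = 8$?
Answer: $- \frac{747}{8} \approx -93.375$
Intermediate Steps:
$S = \frac{1}{2}$ ($S = \frac{2}{-4 + 8} = \frac{2}{4} = 2 \cdot \frac{1}{4} = \frac{1}{2} \approx 0.5$)
$x = \frac{1}{3} \approx 0.33333$
$t{\left(k,C \right)} = - \frac{C k}{4}$ ($t{\left(k,C \right)} = - \frac{k C}{4} = - \frac{C k}{4}$)
$g{\left(3 \right)} t{\left(x,S \right)} - 93 = 3^{2} \left(\left(- \frac{1}{4}\right) \frac{1}{2} \cdot \frac{1}{3}\right) - 93 = 9 \left(- \frac{1}{24}\right) - 93 = - \frac{3}{8} - 93 = - \frac{747}{8}$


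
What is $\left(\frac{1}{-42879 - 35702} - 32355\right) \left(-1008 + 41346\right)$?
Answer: $- \frac{102558891270528}{78581} \approx -1.3051 \cdot 10^{9}$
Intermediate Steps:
$\left(\frac{1}{-42879 - 35702} - 32355\right) \left(-1008 + 41346\right) = \left(\frac{1}{-78581} - 32355\right) 40338 = \left(- \frac{1}{78581} - 32355\right) 40338 = \left(- \frac{2542488256}{78581}\right) 40338 = - \frac{102558891270528}{78581}$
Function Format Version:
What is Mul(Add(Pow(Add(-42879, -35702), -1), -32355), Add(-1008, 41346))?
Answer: Rational(-102558891270528, 78581) ≈ -1.3051e+9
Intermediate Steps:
Mul(Add(Pow(Add(-42879, -35702), -1), -32355), Add(-1008, 41346)) = Mul(Add(Pow(-78581, -1), -32355), 40338) = Mul(Add(Rational(-1, 78581), -32355), 40338) = Mul(Rational(-2542488256, 78581), 40338) = Rational(-102558891270528, 78581)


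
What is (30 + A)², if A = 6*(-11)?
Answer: 1296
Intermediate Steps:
A = -66
(30 + A)² = (30 - 66)² = (-36)² = 1296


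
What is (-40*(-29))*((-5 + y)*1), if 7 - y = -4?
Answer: 6960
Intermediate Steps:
y = 11 (y = 7 - 1*(-4) = 7 + 4 = 11)
(-40*(-29))*((-5 + y)*1) = (-40*(-29))*((-5 + 11)*1) = 1160*(6*1) = 1160*6 = 6960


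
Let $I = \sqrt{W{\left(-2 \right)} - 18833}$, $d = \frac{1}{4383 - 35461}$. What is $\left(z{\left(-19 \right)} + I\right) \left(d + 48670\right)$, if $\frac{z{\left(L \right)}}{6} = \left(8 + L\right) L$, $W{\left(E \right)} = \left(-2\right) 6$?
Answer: $\frac{948379044393}{15539} + \frac{1512566259 i \sqrt{18845}}{31078} \approx 6.1032 \cdot 10^{7} + 6.6813 \cdot 10^{6} i$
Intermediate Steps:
$W{\left(E \right)} = -12$
$z{\left(L \right)} = 6 L \left(8 + L\right)$ ($z{\left(L \right)} = 6 \left(8 + L\right) L = 6 L \left(8 + L\right)$)
$d = - \frac{1}{31078}$ ($d = \frac{1}{-31078} = - \frac{1}{31078} \approx -3.2177 \cdot 10^{-5}$)
$I = i \sqrt{18845}$ ($I = \sqrt{-12 - 18833} = \sqrt{-18845} = i \sqrt{18845} \approx 137.28 i$)
$\left(z{\left(-19 \right)} + I\right) \left(d + 48670\right) = \left(6 \left(-19\right) \left(8 - 19\right) + i \sqrt{18845}\right) \left(- \frac{1}{31078} + 48670\right) = \left(6 \left(-19\right) \left(-11\right) + i \sqrt{18845}\right) \frac{1512566259}{31078} = \left(1254 + i \sqrt{18845}\right) \frac{1512566259}{31078} = \frac{948379044393}{15539} + \frac{1512566259 i \sqrt{18845}}{31078}$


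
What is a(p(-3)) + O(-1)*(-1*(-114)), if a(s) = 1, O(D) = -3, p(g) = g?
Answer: -341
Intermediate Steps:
a(p(-3)) + O(-1)*(-1*(-114)) = 1 - (-3)*(-114) = 1 - 3*114 = 1 - 342 = -341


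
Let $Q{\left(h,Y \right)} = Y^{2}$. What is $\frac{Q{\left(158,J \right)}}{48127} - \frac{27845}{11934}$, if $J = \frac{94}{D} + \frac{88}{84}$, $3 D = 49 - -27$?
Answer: $- \frac{2788256989559}{1195251178212} \approx -2.3328$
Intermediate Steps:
$D = \frac{76}{3}$ ($D = \frac{49 - -27}{3} = \frac{49 + 27}{3} = \frac{1}{3} \cdot 76 = \frac{76}{3} \approx 25.333$)
$J = \frac{3797}{798}$ ($J = \frac{94}{\frac{76}{3}} + \frac{88}{84} = 94 \cdot \frac{3}{76} + 88 \cdot \frac{1}{84} = \frac{141}{38} + \frac{22}{21} = \frac{3797}{798} \approx 4.7581$)
$\frac{Q{\left(158,J \right)}}{48127} - \frac{27845}{11934} = \frac{\left(\frac{3797}{798}\right)^{2}}{48127} - \frac{27845}{11934} = \frac{14417209}{636804} \cdot \frac{1}{48127} - \frac{27845}{11934} = \frac{14417209}{30647466108} - \frac{27845}{11934} = - \frac{2788256989559}{1195251178212}$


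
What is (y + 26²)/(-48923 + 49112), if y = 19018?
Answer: 19694/189 ≈ 104.20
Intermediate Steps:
(y + 26²)/(-48923 + 49112) = (19018 + 26²)/(-48923 + 49112) = (19018 + 676)/189 = 19694*(1/189) = 19694/189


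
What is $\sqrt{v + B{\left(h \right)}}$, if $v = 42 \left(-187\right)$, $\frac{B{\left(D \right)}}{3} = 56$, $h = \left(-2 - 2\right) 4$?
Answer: $3 i \sqrt{854} \approx 87.67 i$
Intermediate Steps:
$h = -16$ ($h = \left(-4\right) 4 = -16$)
$B{\left(D \right)} = 168$ ($B{\left(D \right)} = 3 \cdot 56 = 168$)
$v = -7854$
$\sqrt{v + B{\left(h \right)}} = \sqrt{-7854 + 168} = \sqrt{-7686} = 3 i \sqrt{854}$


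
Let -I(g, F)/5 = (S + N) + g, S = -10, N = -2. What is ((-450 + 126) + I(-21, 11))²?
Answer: 25281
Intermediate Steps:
I(g, F) = 60 - 5*g (I(g, F) = -5*((-10 - 2) + g) = -5*(-12 + g) = 60 - 5*g)
((-450 + 126) + I(-21, 11))² = ((-450 + 126) + (60 - 5*(-21)))² = (-324 + (60 + 105))² = (-324 + 165)² = (-159)² = 25281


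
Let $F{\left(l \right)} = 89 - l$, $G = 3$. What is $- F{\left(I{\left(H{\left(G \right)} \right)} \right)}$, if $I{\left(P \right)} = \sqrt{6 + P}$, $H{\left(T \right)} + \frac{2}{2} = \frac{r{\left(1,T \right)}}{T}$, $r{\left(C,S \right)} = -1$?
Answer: $-89 + \frac{\sqrt{42}}{3} \approx -86.84$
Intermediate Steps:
$H{\left(T \right)} = -1 - \frac{1}{T}$
$- F{\left(I{\left(H{\left(G \right)} \right)} \right)} = - (89 - \sqrt{6 + \frac{-1 - 3}{3}}) = - (89 - \sqrt{6 + \frac{1}{3} \left(-4\right)}) = - (89 - \sqrt{6 - \frac{4}{3}}) = - (89 - \sqrt{\frac{14}{3}}) = - (89 - \frac{\sqrt{42}}{3}) = -89 + \frac{\sqrt{42}}{3}$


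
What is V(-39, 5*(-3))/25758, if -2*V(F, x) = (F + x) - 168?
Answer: 37/8586 ≈ 0.0043093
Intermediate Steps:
V(F, x) = 84 - F/2 - x/2 (V(F, x) = -((F + x) - 168)/2 = -(-168 + F + x)/2 = 84 - F/2 - x/2)
V(-39, 5*(-3))/25758 = (84 - 1/2*(-39) - 5*(-3)/2)/25758 = (84 + 39/2 - 1/2*(-15))*(1/25758) = (84 + 39/2 + 15/2)*(1/25758) = 111*(1/25758) = 37/8586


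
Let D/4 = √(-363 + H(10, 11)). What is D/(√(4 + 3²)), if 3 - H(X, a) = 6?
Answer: 4*I*√4758/13 ≈ 21.224*I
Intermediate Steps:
H(X, a) = -3 (H(X, a) = 3 - 1*6 = 3 - 6 = -3)
D = 4*I*√366 (D = 4*√(-363 - 3) = 4*√(-366) = 4*(I*√366) = 4*I*√366 ≈ 76.525*I)
D/(√(4 + 3²)) = (4*I*√366)/(√(4 + 3²)) = (4*I*√366)/(√(4 + 9)) = (4*I*√366)/(√13) = (√13/13)*(4*I*√366) = 4*I*√4758/13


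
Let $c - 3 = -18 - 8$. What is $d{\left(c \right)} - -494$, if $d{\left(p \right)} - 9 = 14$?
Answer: $517$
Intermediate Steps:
$c = -23$ ($c = 3 - 26 = -23$)
$d{\left(p \right)} = 23$ ($d{\left(p \right)} = 9 + 14 = 23$)
$d{\left(c \right)} - -494 = 23 - -494 = 23 + 494 = 517$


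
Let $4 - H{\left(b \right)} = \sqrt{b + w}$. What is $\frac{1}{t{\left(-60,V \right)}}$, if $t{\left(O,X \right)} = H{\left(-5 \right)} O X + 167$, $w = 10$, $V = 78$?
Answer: $- \frac{18553}{234701809} - \frac{4680 \sqrt{5}}{234701809} \approx -0.00012364$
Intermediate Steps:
$H{\left(b \right)} = 4 - \sqrt{10 + b}$ ($H{\left(b \right)} = 4 - \sqrt{b + 10} = 4 - \sqrt{10 + b}$)
$t{\left(O,X \right)} = 167 + O X \left(4 - \sqrt{5}\right)$ ($t{\left(O,X \right)} = \left(4 - \sqrt{10 - 5}\right) O X + 167 = \left(4 - \sqrt{5}\right) O X + 167 = O \left(4 - \sqrt{5}\right) X + 167 = O X \left(4 - \sqrt{5}\right) + 167 = 167 + O X \left(4 - \sqrt{5}\right)$)
$\frac{1}{t{\left(-60,V \right)}} = \frac{1}{167 - 4680 \left(4 - \sqrt{5}\right)} = \frac{1}{167 - \left(18720 - 4680 \sqrt{5}\right)} = \frac{1}{-18553 + 4680 \sqrt{5}}$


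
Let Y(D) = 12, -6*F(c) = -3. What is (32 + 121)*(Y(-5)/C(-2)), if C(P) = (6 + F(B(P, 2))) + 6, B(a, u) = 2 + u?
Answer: 3672/25 ≈ 146.88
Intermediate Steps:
F(c) = ½ (F(c) = -⅙*(-3) = ½)
C(P) = 25/2 (C(P) = (6 + ½) + 6 = 13/2 + 6 = 25/2)
(32 + 121)*(Y(-5)/C(-2)) = (32 + 121)*(12/(25/2)) = 153*(12*(2/25)) = 153*(24/25) = 3672/25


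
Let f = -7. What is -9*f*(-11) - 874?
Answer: -1567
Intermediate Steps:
-9*f*(-11) - 874 = -9*(-7)*(-11) - 874 = 63*(-11) - 874 = -693 - 874 = -1567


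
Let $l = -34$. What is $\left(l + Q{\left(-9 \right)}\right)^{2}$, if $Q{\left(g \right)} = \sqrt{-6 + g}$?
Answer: $\left(34 - i \sqrt{15}\right)^{2} \approx 1141.0 - 263.36 i$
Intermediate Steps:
$\left(l + Q{\left(-9 \right)}\right)^{2} = \left(-34 + \sqrt{-6 - 9}\right)^{2} = \left(-34 + \sqrt{-15}\right)^{2} = \left(-34 + i \sqrt{15}\right)^{2}$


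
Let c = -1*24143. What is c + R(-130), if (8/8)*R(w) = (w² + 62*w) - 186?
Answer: -15489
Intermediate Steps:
R(w) = -186 + w² + 62*w (R(w) = (w² + 62*w) - 186 = -186 + w² + 62*w)
c = -24143
c + R(-130) = -24143 + (-186 + (-130)² + 62*(-130)) = -24143 + (-186 + 16900 - 8060) = -24143 + 8654 = -15489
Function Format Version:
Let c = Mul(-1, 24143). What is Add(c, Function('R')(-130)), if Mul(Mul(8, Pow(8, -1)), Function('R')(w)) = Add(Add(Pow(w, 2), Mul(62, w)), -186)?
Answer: -15489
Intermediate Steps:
Function('R')(w) = Add(-186, Pow(w, 2), Mul(62, w)) (Function('R')(w) = Add(Add(Pow(w, 2), Mul(62, w)), -186) = Add(-186, Pow(w, 2), Mul(62, w)))
c = -24143
Add(c, Function('R')(-130)) = Add(-24143, Add(-186, Pow(-130, 2), Mul(62, -130))) = Add(-24143, Add(-186, 16900, -8060)) = Add(-24143, 8654) = -15489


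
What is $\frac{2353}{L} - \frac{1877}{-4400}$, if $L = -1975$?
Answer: $- \frac{53169}{69520} \approx -0.7648$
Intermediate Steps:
$\frac{2353}{L} - \frac{1877}{-4400} = \frac{2353}{-1975} - \frac{1877}{-4400} = 2353 \left(- \frac{1}{1975}\right) - - \frac{1877}{4400} = - \frac{2353}{1975} + \frac{1877}{4400} = - \frac{53169}{69520}$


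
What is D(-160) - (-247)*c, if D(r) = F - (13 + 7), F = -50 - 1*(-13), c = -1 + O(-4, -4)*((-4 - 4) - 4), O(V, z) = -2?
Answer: 5624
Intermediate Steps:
c = 23 (c = -1 - 2*((-4 - 4) - 4) = -1 - 2*(-8 - 4) = -1 - 2*(-12) = -1 + 24 = 23)
F = -37 (F = -50 + 13 = -37)
D(r) = -57 (D(r) = -37 - (13 + 7) = -37 - 1*20 = -37 - 20 = -57)
D(-160) - (-247)*c = -57 - (-247)*23 = -57 - 1*(-5681) = -57 + 5681 = 5624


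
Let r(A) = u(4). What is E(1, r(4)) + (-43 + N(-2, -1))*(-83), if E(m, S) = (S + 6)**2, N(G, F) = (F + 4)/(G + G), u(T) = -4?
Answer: 14541/4 ≈ 3635.3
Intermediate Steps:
N(G, F) = (4 + F)/(2*G) (N(G, F) = (4 + F)/((2*G)) = (4 + F)*(1/(2*G)) = (4 + F)/(2*G))
r(A) = -4
E(m, S) = (6 + S)**2
E(1, r(4)) + (-43 + N(-2, -1))*(-83) = (6 - 4)**2 + (-43 + (1/2)*(4 - 1)/(-2))*(-83) = 2**2 + (-43 + (1/2)*(-1/2)*3)*(-83) = 4 + (-43 - 3/4)*(-83) = 4 - 175/4*(-83) = 4 + 14525/4 = 14541/4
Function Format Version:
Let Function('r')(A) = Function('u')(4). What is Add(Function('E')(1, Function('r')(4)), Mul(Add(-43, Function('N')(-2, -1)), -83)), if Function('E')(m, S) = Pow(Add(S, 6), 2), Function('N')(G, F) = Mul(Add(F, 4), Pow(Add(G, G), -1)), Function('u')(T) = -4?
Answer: Rational(14541, 4) ≈ 3635.3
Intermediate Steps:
Function('N')(G, F) = Mul(Rational(1, 2), Pow(G, -1), Add(4, F)) (Function('N')(G, F) = Mul(Add(4, F), Pow(Mul(2, G), -1)) = Mul(Add(4, F), Mul(Rational(1, 2), Pow(G, -1))) = Mul(Rational(1, 2), Pow(G, -1), Add(4, F)))
Function('r')(A) = -4
Function('E')(m, S) = Pow(Add(6, S), 2)
Add(Function('E')(1, Function('r')(4)), Mul(Add(-43, Function('N')(-2, -1)), -83)) = Add(Pow(Add(6, -4), 2), Mul(Add(-43, Mul(Rational(1, 2), Pow(-2, -1), Add(4, -1))), -83)) = Add(Pow(2, 2), Mul(Add(-43, Mul(Rational(1, 2), Rational(-1, 2), 3)), -83)) = Add(4, Mul(Add(-43, Rational(-3, 4)), -83)) = Add(4, Mul(Rational(-175, 4), -83)) = Add(4, Rational(14525, 4)) = Rational(14541, 4)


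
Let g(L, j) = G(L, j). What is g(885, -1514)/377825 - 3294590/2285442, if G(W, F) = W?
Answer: -124275585058/86349712365 ≈ -1.4392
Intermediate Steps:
g(L, j) = L
g(885, -1514)/377825 - 3294590/2285442 = 885/377825 - 3294590/2285442 = 885*(1/377825) - 3294590*1/2285442 = 177/75565 - 1647295/1142721 = -124275585058/86349712365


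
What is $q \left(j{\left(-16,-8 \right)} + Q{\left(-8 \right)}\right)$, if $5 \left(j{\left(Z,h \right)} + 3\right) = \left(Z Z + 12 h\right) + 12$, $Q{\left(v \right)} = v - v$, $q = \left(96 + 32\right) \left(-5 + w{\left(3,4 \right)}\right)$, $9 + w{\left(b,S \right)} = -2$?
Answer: $- \frac{321536}{5} \approx -64307.0$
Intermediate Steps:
$w{\left(b,S \right)} = -11$ ($w{\left(b,S \right)} = -9 - 2 = -11$)
$q = -2048$ ($q = \left(96 + 32\right) \left(-5 - 11\right) = 128 \left(-16\right) = -2048$)
$Q{\left(v \right)} = 0$
$j{\left(Z,h \right)} = - \frac{3}{5} + \frac{Z^{2}}{5} + \frac{12 h}{5}$ ($j{\left(Z,h \right)} = -3 + \frac{\left(Z Z + 12 h\right) + 12}{5} = -3 + \frac{\left(Z^{2} + 12 h\right) + 12}{5} = -3 + \frac{12 + Z^{2} + 12 h}{5} = -3 + \left(\frac{12}{5} + \frac{Z^{2}}{5} + \frac{12 h}{5}\right) = - \frac{3}{5} + \frac{Z^{2}}{5} + \frac{12 h}{5}$)
$q \left(j{\left(-16,-8 \right)} + Q{\left(-8 \right)}\right) = - 2048 \left(\left(- \frac{3}{5} + \frac{\left(-16\right)^{2}}{5} + \frac{12}{5} \left(-8\right)\right) + 0\right) = - 2048 \left(\left(- \frac{3}{5} + \frac{1}{5} \cdot 256 - \frac{96}{5}\right) + 0\right) = - 2048 \left(\left(- \frac{3}{5} + \frac{256}{5} - \frac{96}{5}\right) + 0\right) = - 2048 \left(\frac{157}{5} + 0\right) = \left(-2048\right) \frac{157}{5} = - \frac{321536}{5}$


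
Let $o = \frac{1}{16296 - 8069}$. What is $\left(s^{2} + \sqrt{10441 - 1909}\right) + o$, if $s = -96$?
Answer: $\frac{75820033}{8227} + 6 \sqrt{237} \approx 9308.4$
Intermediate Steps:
$o = \frac{1}{8227} \approx 0.00012155$
$\left(s^{2} + \sqrt{10441 - 1909}\right) + o = \left(\left(-96\right)^{2} + \sqrt{10441 - 1909}\right) + \frac{1}{8227} = \left(9216 + \sqrt{8532}\right) + \frac{1}{8227} = \left(9216 + 6 \sqrt{237}\right) + \frac{1}{8227} = \frac{75820033}{8227} + 6 \sqrt{237}$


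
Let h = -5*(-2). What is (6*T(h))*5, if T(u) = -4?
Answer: -120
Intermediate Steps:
h = 10
(6*T(h))*5 = (6*(-4))*5 = -24*5 = -120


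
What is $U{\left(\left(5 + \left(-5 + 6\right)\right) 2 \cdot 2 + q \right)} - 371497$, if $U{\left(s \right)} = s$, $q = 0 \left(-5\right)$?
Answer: $-371473$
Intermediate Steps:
$q = 0$
$U{\left(\left(5 + \left(-5 + 6\right)\right) 2 \cdot 2 + q \right)} - 371497 = \left(\left(5 + \left(-5 + 6\right)\right) 2 \cdot 2 + 0\right) - 371497 = \left(\left(5 + 1\right) 4 + 0\right) - 371497 = \left(6 \cdot 4 + 0\right) - 371497 = \left(24 + 0\right) - 371497 = 24 - 371497 = -371473$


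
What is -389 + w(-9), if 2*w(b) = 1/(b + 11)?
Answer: -1555/4 ≈ -388.75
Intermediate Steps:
w(b) = 1/(2*(11 + b)) (w(b) = 1/(2*(b + 11)) = 1/(2*(11 + b)))
-389 + w(-9) = -389 + 1/(2*(11 - 9)) = -389 + (1/2)/2 = -389 + (1/2)*(1/2) = -389 + 1/4 = -1555/4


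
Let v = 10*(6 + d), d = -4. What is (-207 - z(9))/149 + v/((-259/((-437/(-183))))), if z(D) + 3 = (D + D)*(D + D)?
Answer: -26327876/7062153 ≈ -3.7280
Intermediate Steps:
v = 20 (v = 10*(6 - 4) = 10*2 = 20)
z(D) = -3 + 4*D² (z(D) = -3 + (D + D)*(D + D) = -3 + (2*D)*(2*D) = -3 + 4*D²)
(-207 - z(9))/149 + v/((-259/((-437/(-183))))) = (-207 - (-3 + 4*9²))/149 + 20/((-259/((-437/(-183))))) = (-207 - (-3 + 4*81))*(1/149) + 20/((-259/((-437*(-1/183))))) = (-207 - (-3 + 324))*(1/149) + 20/((-259/437/183)) = (-207 - 1*321)*(1/149) + 20/((-259*183/437)) = (-207 - 321)*(1/149) + 20/(-47397/437) = -528*1/149 + 20*(-437/47397) = -528/149 - 8740/47397 = -26327876/7062153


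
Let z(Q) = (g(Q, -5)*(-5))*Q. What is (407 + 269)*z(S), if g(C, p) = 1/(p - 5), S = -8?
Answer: -2704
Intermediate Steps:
g(C, p) = 1/(-5 + p)
z(Q) = Q/2 (z(Q) = (-5/(-5 - 5))*Q = (-5/(-10))*Q = (-⅒*(-5))*Q = Q/2)
(407 + 269)*z(S) = (407 + 269)*((½)*(-8)) = 676*(-4) = -2704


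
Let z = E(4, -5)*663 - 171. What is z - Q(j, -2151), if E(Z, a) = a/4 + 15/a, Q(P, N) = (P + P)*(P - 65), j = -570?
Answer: -2907555/4 ≈ -7.2689e+5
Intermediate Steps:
Q(P, N) = 2*P*(-65 + P) (Q(P, N) = (2*P)*(-65 + P) = 2*P*(-65 + P))
E(Z, a) = 15/a + a/4 (E(Z, a) = a*(¼) + 15/a = a/4 + 15/a = 15/a + a/4)
z = -11955/4 (z = (15/(-5) + (¼)*(-5))*663 - 171 = (15*(-⅕) - 5/4)*663 - 171 = (-3 - 5/4)*663 - 171 = -17/4*663 - 171 = -11271/4 - 171 = -11955/4 ≈ -2988.8)
z - Q(j, -2151) = -11955/4 - 2*(-570)*(-65 - 570) = -11955/4 - 2*(-570)*(-635) = -11955/4 - 1*723900 = -11955/4 - 723900 = -2907555/4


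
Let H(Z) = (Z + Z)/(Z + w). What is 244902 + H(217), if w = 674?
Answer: 218208116/891 ≈ 2.4490e+5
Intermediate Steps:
H(Z) = 2*Z/(674 + Z) (H(Z) = (Z + Z)/(Z + 674) = (2*Z)/(674 + Z) = 2*Z/(674 + Z))
244902 + H(217) = 244902 + 2*217/(674 + 217) = 244902 + 2*217/891 = 244902 + 2*217*(1/891) = 244902 + 434/891 = 218208116/891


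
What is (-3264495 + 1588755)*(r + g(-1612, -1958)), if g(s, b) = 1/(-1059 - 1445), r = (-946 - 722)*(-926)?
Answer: -1620272281661385/626 ≈ -2.5883e+12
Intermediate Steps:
r = 1544568 (r = -1668*(-926) = 1544568)
g(s, b) = -1/2504 (g(s, b) = 1/(-2504) = -1/2504)
(-3264495 + 1588755)*(r + g(-1612, -1958)) = (-3264495 + 1588755)*(1544568 - 1/2504) = -1675740*3867598271/2504 = -1620272281661385/626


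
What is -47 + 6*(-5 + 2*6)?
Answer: -5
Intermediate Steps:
-47 + 6*(-5 + 2*6) = -47 + 6*(-5 + 12) = -47 + 6*7 = -47 + 42 = -5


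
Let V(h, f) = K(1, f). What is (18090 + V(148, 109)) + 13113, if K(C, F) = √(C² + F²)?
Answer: 31203 + √11882 ≈ 31312.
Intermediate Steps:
V(h, f) = √(1 + f²) (V(h, f) = √(1² + f²) = √(1 + f²))
(18090 + V(148, 109)) + 13113 = (18090 + √(1 + 109²)) + 13113 = (18090 + √(1 + 11881)) + 13113 = (18090 + √11882) + 13113 = 31203 + √11882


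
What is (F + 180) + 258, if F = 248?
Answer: 686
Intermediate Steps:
(F + 180) + 258 = (248 + 180) + 258 = 428 + 258 = 686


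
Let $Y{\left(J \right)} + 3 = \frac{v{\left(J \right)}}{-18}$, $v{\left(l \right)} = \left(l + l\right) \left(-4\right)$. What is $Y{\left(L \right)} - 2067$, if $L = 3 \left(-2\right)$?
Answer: $- \frac{6218}{3} \approx -2072.7$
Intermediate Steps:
$L = -6$
$v{\left(l \right)} = - 8 l$ ($v{\left(l \right)} = 2 l \left(-4\right) = - 8 l$)
$Y{\left(J \right)} = -3 + \frac{4 J}{9}$ ($Y{\left(J \right)} = -3 + \frac{\left(-8\right) J}{-18} = -3 + - 8 J \left(- \frac{1}{18}\right) = -3 + \frac{4 J}{9}$)
$Y{\left(L \right)} - 2067 = \left(-3 + \frac{4}{9} \left(-6\right)\right) - 2067 = \left(-3 - \frac{8}{3}\right) - 2067 = - \frac{17}{3} - 2067 = - \frac{6218}{3}$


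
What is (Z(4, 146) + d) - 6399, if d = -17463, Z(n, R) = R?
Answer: -23716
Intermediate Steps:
(Z(4, 146) + d) - 6399 = (146 - 17463) - 6399 = -17317 - 6399 = -23716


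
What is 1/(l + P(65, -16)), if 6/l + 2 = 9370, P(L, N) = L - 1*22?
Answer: 4684/201415 ≈ 0.023255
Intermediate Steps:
P(L, N) = -22 + L (P(L, N) = L - 22 = -22 + L)
l = 3/4684 (l = 6/(-2 + 9370) = 6/9368 = 6*(1/9368) = 3/4684 ≈ 0.00064048)
1/(l + P(65, -16)) = 1/(3/4684 + (-22 + 65)) = 1/(3/4684 + 43) = 1/(201415/4684) = 4684/201415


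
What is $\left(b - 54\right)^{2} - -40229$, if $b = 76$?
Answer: $40713$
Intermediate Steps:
$\left(b - 54\right)^{2} - -40229 = \left(76 - 54\right)^{2} - -40229 = 22^{2} + 40229 = 484 + 40229 = 40713$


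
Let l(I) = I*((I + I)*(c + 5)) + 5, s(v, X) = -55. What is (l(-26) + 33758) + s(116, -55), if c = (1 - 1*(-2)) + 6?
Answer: 52636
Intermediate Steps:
c = 9 (c = (1 + 2) + 6 = 3 + 6 = 9)
l(I) = 5 + 28*I**2 (l(I) = I*((I + I)*(9 + 5)) + 5 = I*((2*I)*14) + 5 = I*(28*I) + 5 = 28*I**2 + 5 = 5 + 28*I**2)
(l(-26) + 33758) + s(116, -55) = ((5 + 28*(-26)**2) + 33758) - 55 = ((5 + 28*676) + 33758) - 55 = ((5 + 18928) + 33758) - 55 = (18933 + 33758) - 55 = 52691 - 55 = 52636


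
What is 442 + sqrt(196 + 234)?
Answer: 442 + sqrt(430) ≈ 462.74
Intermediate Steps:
442 + sqrt(196 + 234) = 442 + sqrt(430)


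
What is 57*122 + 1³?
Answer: 6955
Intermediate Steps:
57*122 + 1³ = 6954 + 1 = 6955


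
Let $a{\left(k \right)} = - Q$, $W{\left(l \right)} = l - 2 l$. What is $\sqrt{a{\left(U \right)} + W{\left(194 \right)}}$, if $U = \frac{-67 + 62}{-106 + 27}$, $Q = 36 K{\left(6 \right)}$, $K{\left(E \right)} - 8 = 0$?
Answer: $i \sqrt{482} \approx 21.954 i$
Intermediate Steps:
$K{\left(E \right)} = 8$ ($K{\left(E \right)} = 8 + 0 = 8$)
$W{\left(l \right)} = - l$
$Q = 288$ ($Q = 36 \cdot 8 = 288$)
$U = \frac{5}{79}$ ($U = - \frac{5}{-79} = \left(-5\right) \left(- \frac{1}{79}\right) = \frac{5}{79} \approx 0.063291$)
$a{\left(k \right)} = -288$ ($a{\left(k \right)} = \left(-1\right) 288 = -288$)
$\sqrt{a{\left(U \right)} + W{\left(194 \right)}} = \sqrt{-288 - 194} = \sqrt{-482} = i \sqrt{482}$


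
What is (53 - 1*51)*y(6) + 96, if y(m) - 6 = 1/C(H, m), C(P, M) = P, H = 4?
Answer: 217/2 ≈ 108.50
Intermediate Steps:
y(m) = 25/4 (y(m) = 6 + 1/4 = 6 + ¼ = 25/4)
(53 - 1*51)*y(6) + 96 = (53 - 1*51)*(25/4) + 96 = (53 - 51)*(25/4) + 96 = 2*(25/4) + 96 = 25/2 + 96 = 217/2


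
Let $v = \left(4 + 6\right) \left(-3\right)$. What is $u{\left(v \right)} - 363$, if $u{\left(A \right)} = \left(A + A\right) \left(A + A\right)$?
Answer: $3237$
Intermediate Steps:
$v = -30$ ($v = 10 \left(-3\right) = -30$)
$u{\left(A \right)} = 4 A^{2}$ ($u{\left(A \right)} = 2 A 2 A = 4 A^{2}$)
$u{\left(v \right)} - 363 = 4 \left(-30\right)^{2} - 363 = 4 \cdot 900 - 363 = 3600 - 363 = 3237$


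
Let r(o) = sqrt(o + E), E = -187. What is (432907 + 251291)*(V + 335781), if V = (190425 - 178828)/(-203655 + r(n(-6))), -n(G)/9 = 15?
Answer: 9528576001958324226456/41475359347 - 7934644206*I*sqrt(322)/41475359347 ≈ 2.2974e+11 - 3.4329*I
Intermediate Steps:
n(G) = -135 (n(G) = -9*15 = -135)
r(o) = sqrt(-187 + o) (r(o) = sqrt(o - 187) = sqrt(-187 + o))
V = 11597/(-203655 + I*sqrt(322)) (V = (190425 - 178828)/(-203655 + sqrt(-187 - 135)) = 11597/(-203655 + sqrt(-322)) = 11597/(-203655 + I*sqrt(322)) ≈ -0.056944 - 5.0175e-6*I)
(432907 + 251291)*(V + 335781) = (432907 + 251291)*((-2361787035/41475359347 - 11597*I*sqrt(322)/41475359347) + 335781) = 684198*(13926635275107972/41475359347 - 11597*I*sqrt(322)/41475359347) = 9528576001958324226456/41475359347 - 7934644206*I*sqrt(322)/41475359347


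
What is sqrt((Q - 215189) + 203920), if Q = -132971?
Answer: 4*I*sqrt(9015) ≈ 379.79*I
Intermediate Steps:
sqrt((Q - 215189) + 203920) = sqrt((-132971 - 215189) + 203920) = sqrt(-348160 + 203920) = sqrt(-144240) = 4*I*sqrt(9015)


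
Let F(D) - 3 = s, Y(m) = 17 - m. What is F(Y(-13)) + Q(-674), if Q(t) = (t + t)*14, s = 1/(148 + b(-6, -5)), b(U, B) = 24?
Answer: -3245467/172 ≈ -18869.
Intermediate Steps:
s = 1/172 (s = 1/(148 + 24) = 1/172 ≈ 0.0058140)
F(D) = 517/172 (F(D) = 3 + 1/172 = 517/172)
Q(t) = 28*t (Q(t) = (2*t)*14 = 28*t)
F(Y(-13)) + Q(-674) = 517/172 + 28*(-674) = 517/172 - 18872 = -3245467/172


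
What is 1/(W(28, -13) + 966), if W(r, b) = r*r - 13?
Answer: 1/1737 ≈ 0.00057571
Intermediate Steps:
W(r, b) = -13 + r² (W(r, b) = r² - 13 = -13 + r²)
1/(W(28, -13) + 966) = 1/((-13 + 28²) + 966) = 1/((-13 + 784) + 966) = 1/(771 + 966) = 1/1737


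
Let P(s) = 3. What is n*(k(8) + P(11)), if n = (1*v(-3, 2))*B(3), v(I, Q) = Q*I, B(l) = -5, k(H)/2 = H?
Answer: 570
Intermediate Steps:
k(H) = 2*H
v(I, Q) = I*Q
n = 30 (n = (1*(-3*2))*(-5) = (1*(-6))*(-5) = -6*(-5) = 30)
n*(k(8) + P(11)) = 30*(2*8 + 3) = 30*(16 + 3) = 30*19 = 570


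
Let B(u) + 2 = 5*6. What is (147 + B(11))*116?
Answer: 20300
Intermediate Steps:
B(u) = 28 (B(u) = -2 + 5*6 = -2 + 30 = 28)
(147 + B(11))*116 = (147 + 28)*116 = 175*116 = 20300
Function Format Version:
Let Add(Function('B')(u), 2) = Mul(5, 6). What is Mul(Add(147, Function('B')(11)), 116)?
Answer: 20300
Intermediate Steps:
Function('B')(u) = 28 (Function('B')(u) = Add(-2, Mul(5, 6)) = Add(-2, 30) = 28)
Mul(Add(147, Function('B')(11)), 116) = Mul(Add(147, 28), 116) = Mul(175, 116) = 20300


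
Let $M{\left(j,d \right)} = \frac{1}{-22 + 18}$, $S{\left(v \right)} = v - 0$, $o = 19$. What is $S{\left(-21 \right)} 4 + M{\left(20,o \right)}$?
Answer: $- \frac{337}{4} \approx -84.25$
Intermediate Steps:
$S{\left(v \right)} = v$ ($S{\left(v \right)} = v + 0 = v$)
$M{\left(j,d \right)} = - \frac{1}{4}$ ($M{\left(j,d \right)} = \frac{1}{-4} = - \frac{1}{4}$)
$S{\left(-21 \right)} 4 + M{\left(20,o \right)} = \left(-21\right) 4 - \frac{1}{4} = -84 - \frac{1}{4} = - \frac{337}{4}$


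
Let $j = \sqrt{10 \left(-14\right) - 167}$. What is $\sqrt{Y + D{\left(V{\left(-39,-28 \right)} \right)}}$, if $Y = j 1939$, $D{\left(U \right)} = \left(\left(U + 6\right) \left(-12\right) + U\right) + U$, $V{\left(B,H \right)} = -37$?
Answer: $\sqrt{298 + 1939 i \sqrt{307}} \approx 130.91 + 129.76 i$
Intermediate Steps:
$D{\left(U \right)} = -72 - 10 U$ ($D{\left(U \right)} = \left(\left(6 + U\right) \left(-12\right) + U\right) + U = \left(\left(-72 - 12 U\right) + U\right) + U = \left(-72 - 11 U\right) + U = -72 - 10 U$)
$j = i \sqrt{307}$ ($j = \sqrt{-140 - 167} = \sqrt{-307} = i \sqrt{307} \approx 17.521 i$)
$Y = 1939 i \sqrt{307}$ ($Y = i \sqrt{307} \cdot 1939 = 1939 i \sqrt{307} \approx 33974.0 i$)
$\sqrt{Y + D{\left(V{\left(-39,-28 \right)} \right)}} = \sqrt{1939 i \sqrt{307} - -298} = \sqrt{1939 i \sqrt{307} + \left(-72 + 370\right)} = \sqrt{1939 i \sqrt{307} + 298} = \sqrt{298 + 1939 i \sqrt{307}}$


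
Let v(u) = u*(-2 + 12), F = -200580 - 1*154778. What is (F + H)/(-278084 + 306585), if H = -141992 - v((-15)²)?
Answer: -499600/28501 ≈ -17.529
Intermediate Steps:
F = -355358 (F = -200580 - 154778 = -355358)
v(u) = 10*u (v(u) = u*10 = 10*u)
H = -144242 (H = -141992 - 10*(-15)² = -141992 - 10*225 = -141992 - 1*2250 = -141992 - 2250 = -144242)
(F + H)/(-278084 + 306585) = (-355358 - 144242)/(-278084 + 306585) = -499600/28501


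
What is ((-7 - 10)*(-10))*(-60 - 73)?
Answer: -22610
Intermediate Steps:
((-7 - 10)*(-10))*(-60 - 73) = -17*(-10)*(-133) = 170*(-133) = -22610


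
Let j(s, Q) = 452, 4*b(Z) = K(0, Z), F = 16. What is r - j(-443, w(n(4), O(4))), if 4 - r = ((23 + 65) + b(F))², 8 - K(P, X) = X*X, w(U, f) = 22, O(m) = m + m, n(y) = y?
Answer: -1124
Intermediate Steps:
O(m) = 2*m
K(P, X) = 8 - X² (K(P, X) = 8 - X*X = 8 - X²)
b(Z) = 2 - Z²/4 (b(Z) = (8 - Z²)/4 = 2 - Z²/4)
r = -672 (r = 4 - ((23 + 65) + (2 - ¼*16²))² = 4 - (88 + (2 - ¼*256))² = 4 - (88 + (2 - 64))² = 4 - (88 - 62)² = 4 - 1*26² = 4 - 1*676 = 4 - 676 = -672)
r - j(-443, w(n(4), O(4))) = -672 - 1*452 = -672 - 452 = -1124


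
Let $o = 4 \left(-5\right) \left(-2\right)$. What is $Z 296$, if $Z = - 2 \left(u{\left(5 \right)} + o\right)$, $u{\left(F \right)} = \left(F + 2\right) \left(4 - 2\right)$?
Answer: $-31968$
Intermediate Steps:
$o = 40$ ($o = \left(-20\right) \left(-2\right) = 40$)
$u{\left(F \right)} = 4 + 2 F$ ($u{\left(F \right)} = \left(2 + F\right) 2 = 4 + 2 F$)
$Z = -108$ ($Z = - 2 \left(\left(4 + 2 \cdot 5\right) + 40\right) = - 2 \left(\left(4 + 10\right) + 40\right) = - 2 \left(14 + 40\right) = \left(-2\right) 54 = -108$)
$Z 296 = \left(-108\right) 296 = -31968$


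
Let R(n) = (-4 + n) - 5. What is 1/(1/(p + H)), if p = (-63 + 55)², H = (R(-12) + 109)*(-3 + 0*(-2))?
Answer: -200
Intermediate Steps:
R(n) = -9 + n
H = -264 (H = ((-9 - 12) + 109)*(-3 + 0*(-2)) = (-21 + 109)*(-3 + 0) = 88*(-3) = -264)
p = 64 (p = (-8)² = 64)
1/(1/(p + H)) = 1/(1/(64 - 264)) = 1/(1/(-200)) = 1/(-1/200) = -200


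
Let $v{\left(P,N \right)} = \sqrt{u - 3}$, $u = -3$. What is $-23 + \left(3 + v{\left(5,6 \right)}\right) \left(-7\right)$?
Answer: $-44 - 7 i \sqrt{6} \approx -44.0 - 17.146 i$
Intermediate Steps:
$v{\left(P,N \right)} = i \sqrt{6}$ ($v{\left(P,N \right)} = \sqrt{-3 - 3} = \sqrt{-6} = i \sqrt{6}$)
$-23 + \left(3 + v{\left(5,6 \right)}\right) \left(-7\right) = -23 + \left(3 + i \sqrt{6}\right) \left(-7\right) = -23 - \left(21 + 7 i \sqrt{6}\right) = -44 - 7 i \sqrt{6}$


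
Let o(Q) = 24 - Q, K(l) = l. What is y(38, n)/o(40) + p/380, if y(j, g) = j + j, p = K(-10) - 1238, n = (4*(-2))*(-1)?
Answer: -3053/380 ≈ -8.0342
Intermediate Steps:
n = 8 (n = -8*(-1) = 8)
p = -1248 (p = -10 - 1238 = -1248)
y(j, g) = 2*j
y(38, n)/o(40) + p/380 = (2*38)/(24 - 1*40) - 1248/380 = 76/(24 - 40) - 1248*1/380 = 76/(-16) - 312/95 = 76*(-1/16) - 312/95 = -19/4 - 312/95 = -3053/380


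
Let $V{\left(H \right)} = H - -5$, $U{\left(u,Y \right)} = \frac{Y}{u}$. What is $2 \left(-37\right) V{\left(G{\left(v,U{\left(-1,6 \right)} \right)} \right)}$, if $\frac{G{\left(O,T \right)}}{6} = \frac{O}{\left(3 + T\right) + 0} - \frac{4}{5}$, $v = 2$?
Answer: $\frac{1406}{5} \approx 281.2$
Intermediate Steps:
$G{\left(O,T \right)} = - \frac{24}{5} + \frac{6 O}{3 + T}$ ($G{\left(O,T \right)} = 6 \left(\frac{O}{\left(3 + T\right) + 0} - \frac{4}{5}\right) = 6 \left(\frac{O}{3 + T} - \frac{4}{5}\right) = 6 \left(- \frac{4}{5} + \frac{O}{3 + T}\right) = - \frac{24}{5} + \frac{6 O}{3 + T}$)
$V{\left(H \right)} = 5 + H$ ($V{\left(H \right)} = H + 5 = 5 + H$)
$2 \left(-37\right) V{\left(G{\left(v,U{\left(-1,6 \right)} \right)} \right)} = 2 \left(-37\right) \left(5 + \frac{6 \left(-12 - 4 \frac{6}{-1} + 5 \cdot 2\right)}{5 \left(3 + \frac{6}{-1}\right)}\right) = - 74 \left(5 + \frac{6 \left(-12 - 4 \cdot 6 \left(-1\right) + 10\right)}{5 \left(3 + 6 \left(-1\right)\right)}\right) = - 74 \left(5 + \frac{6 \left(-12 - -24 + 10\right)}{5 \left(3 - 6\right)}\right) = - 74 \left(5 + \frac{6 \left(-12 + 24 + 10\right)}{5 \left(-3\right)}\right) = - 74 \left(5 + \frac{6}{5} \left(- \frac{1}{3}\right) 22\right) = - 74 \left(5 - \frac{44}{5}\right) = \left(-74\right) \left(- \frac{19}{5}\right) = \frac{1406}{5}$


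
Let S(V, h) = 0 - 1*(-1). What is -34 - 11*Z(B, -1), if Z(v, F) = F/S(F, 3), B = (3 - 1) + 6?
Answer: -23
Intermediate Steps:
S(V, h) = 1 (S(V, h) = 0 + 1 = 1)
B = 8 (B = 2 + 6 = 8)
Z(v, F) = F (Z(v, F) = F/1 = F*1 = F)
-34 - 11*Z(B, -1) = -34 - 11*(-1) = -34 + 11 = -23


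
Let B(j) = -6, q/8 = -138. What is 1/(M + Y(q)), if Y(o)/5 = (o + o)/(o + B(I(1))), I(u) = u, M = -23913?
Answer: -37/884413 ≈ -4.1836e-5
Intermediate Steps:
q = -1104 (q = 8*(-138) = -1104)
Y(o) = 10*o/(-6 + o) (Y(o) = 5*((o + o)/(o - 6)) = 5*((2*o)/(-6 + o)) = 5*(2*o/(-6 + o)) = 10*o/(-6 + o))
1/(M + Y(q)) = 1/(-23913 + 10*(-1104)/(-6 - 1104)) = 1/(-23913 + 10*(-1104)/(-1110)) = 1/(-23913 + 10*(-1104)*(-1/1110)) = 1/(-23913 + 368/37) = 1/(-884413/37) = -37/884413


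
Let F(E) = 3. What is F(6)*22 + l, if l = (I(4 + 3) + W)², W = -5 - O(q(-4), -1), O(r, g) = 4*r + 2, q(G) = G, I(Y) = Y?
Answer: 322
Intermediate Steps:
O(r, g) = 2 + 4*r
W = 9 (W = -5 - (2 + 4*(-4)) = -5 - (2 - 16) = -5 - 1*(-14) = -5 + 14 = 9)
l = 256 (l = ((4 + 3) + 9)² = (7 + 9)² = 16² = 256)
F(6)*22 + l = 3*22 + 256 = 66 + 256 = 322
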